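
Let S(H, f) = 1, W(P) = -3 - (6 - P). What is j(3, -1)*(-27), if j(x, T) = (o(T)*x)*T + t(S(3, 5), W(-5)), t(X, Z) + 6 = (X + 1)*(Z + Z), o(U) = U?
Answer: 1593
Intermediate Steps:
W(P) = -9 + P (W(P) = -3 + (-6 + P) = -9 + P)
t(X, Z) = -6 + 2*Z*(1 + X) (t(X, Z) = -6 + (X + 1)*(Z + Z) = -6 + (1 + X)*(2*Z) = -6 + 2*Z*(1 + X))
j(x, T) = -62 + x*T² (j(x, T) = (T*x)*T + (-6 + 2*(-9 - 5) + 2*1*(-9 - 5)) = x*T² + (-6 + 2*(-14) + 2*1*(-14)) = x*T² + (-6 - 28 - 28) = x*T² - 62 = -62 + x*T²)
j(3, -1)*(-27) = (-62 + 3*(-1)²)*(-27) = (-62 + 3*1)*(-27) = (-62 + 3)*(-27) = -59*(-27) = 1593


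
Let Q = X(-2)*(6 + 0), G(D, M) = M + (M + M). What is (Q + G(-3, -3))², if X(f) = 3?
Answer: 81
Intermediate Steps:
G(D, M) = 3*M (G(D, M) = M + 2*M = 3*M)
Q = 18 (Q = 3*(6 + 0) = 3*6 = 18)
(Q + G(-3, -3))² = (18 + 3*(-3))² = (18 - 9)² = 9² = 81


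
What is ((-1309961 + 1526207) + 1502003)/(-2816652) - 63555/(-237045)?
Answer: -15219334423/44511551556 ≈ -0.34192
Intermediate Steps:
((-1309961 + 1526207) + 1502003)/(-2816652) - 63555/(-237045) = (216246 + 1502003)*(-1/2816652) - 63555*(-1/237045) = 1718249*(-1/2816652) + 4237/15803 = -1718249/2816652 + 4237/15803 = -15219334423/44511551556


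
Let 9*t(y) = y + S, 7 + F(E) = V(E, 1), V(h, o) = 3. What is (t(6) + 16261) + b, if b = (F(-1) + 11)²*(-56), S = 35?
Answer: 121694/9 ≈ 13522.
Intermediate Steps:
F(E) = -4 (F(E) = -7 + 3 = -4)
t(y) = 35/9 + y/9 (t(y) = (y + 35)/9 = (35 + y)/9 = 35/9 + y/9)
b = -2744 (b = (-4 + 11)²*(-56) = 7²*(-56) = 49*(-56) = -2744)
(t(6) + 16261) + b = ((35/9 + (⅑)*6) + 16261) - 2744 = ((35/9 + ⅔) + 16261) - 2744 = (41/9 + 16261) - 2744 = 146390/9 - 2744 = 121694/9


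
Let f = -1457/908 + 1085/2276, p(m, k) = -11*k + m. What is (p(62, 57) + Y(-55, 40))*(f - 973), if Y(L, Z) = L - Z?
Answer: 83042047110/129163 ≈ 6.4292e+5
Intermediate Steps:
p(m, k) = m - 11*k
f = -291369/258326 (f = -1457*1/908 + 1085*(1/2276) = -1457/908 + 1085/2276 = -291369/258326 ≈ -1.1279)
(p(62, 57) + Y(-55, 40))*(f - 973) = ((62 - 11*57) + (-55 - 1*40))*(-291369/258326 - 973) = ((62 - 627) + (-55 - 40))*(-251642567/258326) = (-565 - 95)*(-251642567/258326) = -660*(-251642567/258326) = 83042047110/129163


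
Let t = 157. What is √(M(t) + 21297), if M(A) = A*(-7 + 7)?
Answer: √21297 ≈ 145.93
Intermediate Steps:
M(A) = 0 (M(A) = A*0 = 0)
√(M(t) + 21297) = √(0 + 21297) = √21297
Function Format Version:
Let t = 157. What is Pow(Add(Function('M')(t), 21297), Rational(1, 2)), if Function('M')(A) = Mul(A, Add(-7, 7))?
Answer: Pow(21297, Rational(1, 2)) ≈ 145.93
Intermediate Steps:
Function('M')(A) = 0 (Function('M')(A) = Mul(A, 0) = 0)
Pow(Add(Function('M')(t), 21297), Rational(1, 2)) = Pow(Add(0, 21297), Rational(1, 2)) = Pow(21297, Rational(1, 2))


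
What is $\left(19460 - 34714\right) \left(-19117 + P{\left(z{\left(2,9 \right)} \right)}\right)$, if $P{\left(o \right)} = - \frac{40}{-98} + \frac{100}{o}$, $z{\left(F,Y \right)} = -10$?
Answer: $\frac{14296094562}{49} \approx 2.9176 \cdot 10^{8}$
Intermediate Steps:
$P{\left(o \right)} = \frac{20}{49} + \frac{100}{o}$ ($P{\left(o \right)} = \left(-40\right) \left(- \frac{1}{98}\right) + \frac{100}{o} = \frac{20}{49} + \frac{100}{o}$)
$\left(19460 - 34714\right) \left(-19117 + P{\left(z{\left(2,9 \right)} \right)}\right) = \left(19460 - 34714\right) \left(-19117 + \left(\frac{20}{49} + \frac{100}{-10}\right)\right) = - 15254 \left(-19117 + \left(\frac{20}{49} + 100 \left(- \frac{1}{10}\right)\right)\right) = - 15254 \left(-19117 + \left(\frac{20}{49} - 10\right)\right) = - 15254 \left(-19117 - \frac{470}{49}\right) = \left(-15254\right) \left(- \frac{937203}{49}\right) = \frac{14296094562}{49}$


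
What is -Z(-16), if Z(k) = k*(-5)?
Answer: -80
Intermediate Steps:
Z(k) = -5*k
-Z(-16) = -(-5)*(-16) = -1*80 = -80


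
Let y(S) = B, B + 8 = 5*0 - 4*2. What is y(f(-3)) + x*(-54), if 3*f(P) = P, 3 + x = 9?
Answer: -340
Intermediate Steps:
x = 6 (x = -3 + 9 = 6)
B = -16 (B = -8 + (5*0 - 4*2) = -8 + (0 - 8) = -8 - 8 = -16)
f(P) = P/3
y(S) = -16
y(f(-3)) + x*(-54) = -16 + 6*(-54) = -16 - 324 = -340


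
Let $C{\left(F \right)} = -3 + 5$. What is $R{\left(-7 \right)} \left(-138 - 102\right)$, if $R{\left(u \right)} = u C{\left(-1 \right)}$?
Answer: $3360$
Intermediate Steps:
$C{\left(F \right)} = 2$
$R{\left(u \right)} = 2 u$ ($R{\left(u \right)} = u 2 = 2 u$)
$R{\left(-7 \right)} \left(-138 - 102\right) = 2 \left(-7\right) \left(-138 - 102\right) = \left(-14\right) \left(-240\right) = 3360$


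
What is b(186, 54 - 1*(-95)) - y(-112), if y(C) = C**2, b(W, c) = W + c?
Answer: -12209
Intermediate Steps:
b(186, 54 - 1*(-95)) - y(-112) = (186 + (54 - 1*(-95))) - 1*(-112)**2 = (186 + (54 + 95)) - 1*12544 = (186 + 149) - 12544 = 335 - 12544 = -12209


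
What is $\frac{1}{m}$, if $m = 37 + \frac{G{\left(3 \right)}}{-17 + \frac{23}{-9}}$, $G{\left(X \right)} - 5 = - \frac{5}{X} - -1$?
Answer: $\frac{176}{6473} \approx 0.02719$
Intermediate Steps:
$G{\left(X \right)} = 6 - \frac{5}{X}$ ($G{\left(X \right)} = 5 - \left(-1 + \frac{5}{X}\right) = 5 + \left(- \frac{5}{X} + 1\right) = 5 + \left(1 - \frac{5}{X}\right) = 6 - \frac{5}{X}$)
$m = \frac{6473}{176}$ ($m = 37 + \frac{6 - \frac{5}{3}}{-17 + \frac{23}{-9}} = 37 + \frac{6 - \frac{5}{3}}{-17 + 23 \left(- \frac{1}{9}\right)} = 37 + \frac{6 - \frac{5}{3}}{-17 - \frac{23}{9}} = 37 + \frac{1}{- \frac{176}{9}} \cdot \frac{13}{3} = 37 - \frac{39}{176} = \frac{6473}{176} \approx 36.778$)
$\frac{1}{m} = \frac{1}{\frac{6473}{176}} = \frac{176}{6473}$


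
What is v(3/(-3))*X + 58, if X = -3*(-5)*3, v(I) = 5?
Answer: 283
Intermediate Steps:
X = 45 (X = 15*3 = 45)
v(3/(-3))*X + 58 = 5*45 + 58 = 225 + 58 = 283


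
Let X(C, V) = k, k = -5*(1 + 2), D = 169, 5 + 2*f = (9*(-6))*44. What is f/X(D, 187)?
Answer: 2381/30 ≈ 79.367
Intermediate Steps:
f = -2381/2 (f = -5/2 + ((9*(-6))*44)/2 = -5/2 + (-54*44)/2 = -5/2 + (1/2)*(-2376) = -5/2 - 1188 = -2381/2 ≈ -1190.5)
k = -15 (k = -5*3 = -15)
X(C, V) = -15
f/X(D, 187) = -2381/2/(-15) = -2381/2*(-1/15) = 2381/30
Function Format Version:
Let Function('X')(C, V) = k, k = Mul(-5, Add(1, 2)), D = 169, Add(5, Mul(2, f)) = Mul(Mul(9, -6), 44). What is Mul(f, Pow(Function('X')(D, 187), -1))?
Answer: Rational(2381, 30) ≈ 79.367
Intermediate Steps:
f = Rational(-2381, 2) (f = Add(Rational(-5, 2), Mul(Rational(1, 2), Mul(Mul(9, -6), 44))) = Add(Rational(-5, 2), Mul(Rational(1, 2), Mul(-54, 44))) = Add(Rational(-5, 2), Mul(Rational(1, 2), -2376)) = Add(Rational(-5, 2), -1188) = Rational(-2381, 2) ≈ -1190.5)
k = -15 (k = Mul(-5, 3) = -15)
Function('X')(C, V) = -15
Mul(f, Pow(Function('X')(D, 187), -1)) = Mul(Rational(-2381, 2), Pow(-15, -1)) = Mul(Rational(-2381, 2), Rational(-1, 15)) = Rational(2381, 30)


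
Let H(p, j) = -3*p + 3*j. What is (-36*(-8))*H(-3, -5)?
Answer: -1728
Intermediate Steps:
(-36*(-8))*H(-3, -5) = (-36*(-8))*(-3*(-3) + 3*(-5)) = 288*(9 - 15) = 288*(-6) = -1728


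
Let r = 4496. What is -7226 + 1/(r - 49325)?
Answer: -323934355/44829 ≈ -7226.0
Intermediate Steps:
-7226 + 1/(r - 49325) = -7226 + 1/(4496 - 49325) = -7226 + 1/(-44829) = -7226 - 1/44829 = -323934355/44829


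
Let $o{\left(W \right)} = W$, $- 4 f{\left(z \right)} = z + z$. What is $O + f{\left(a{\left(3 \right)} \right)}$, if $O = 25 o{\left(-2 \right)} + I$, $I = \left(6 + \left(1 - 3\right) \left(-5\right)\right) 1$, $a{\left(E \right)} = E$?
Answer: $- \frac{71}{2} \approx -35.5$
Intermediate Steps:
$f{\left(z \right)} = - \frac{z}{2}$ ($f{\left(z \right)} = - \frac{z + z}{4} = - \frac{2 z}{4} = - \frac{z}{2}$)
$I = 16$ ($I = \left(6 - -10\right) 1 = \left(6 + 10\right) 1 = 16 \cdot 1 = 16$)
$O = -34$ ($O = 25 \left(-2\right) + 16 = -50 + 16 = -34$)
$O + f{\left(a{\left(3 \right)} \right)} = -34 - \frac{3}{2} = - \frac{71}{2}$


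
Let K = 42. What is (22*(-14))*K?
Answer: -12936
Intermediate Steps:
(22*(-14))*K = (22*(-14))*42 = -308*42 = -12936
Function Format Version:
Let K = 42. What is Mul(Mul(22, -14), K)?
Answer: -12936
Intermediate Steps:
Mul(Mul(22, -14), K) = Mul(Mul(22, -14), 42) = Mul(-308, 42) = -12936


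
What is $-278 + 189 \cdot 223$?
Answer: $41869$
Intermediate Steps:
$-278 + 189 \cdot 223 = -278 + 42147 = 41869$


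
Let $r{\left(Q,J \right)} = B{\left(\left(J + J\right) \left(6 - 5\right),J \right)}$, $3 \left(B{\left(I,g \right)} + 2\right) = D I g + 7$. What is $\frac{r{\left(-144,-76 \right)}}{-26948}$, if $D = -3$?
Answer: $\frac{34655}{80844} \approx 0.42867$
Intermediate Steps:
$B{\left(I,g \right)} = \frac{1}{3} - I g$ ($B{\left(I,g \right)} = -2 + \frac{- 3 I g + 7}{3} = -2 + \frac{7 - 3 I g}{3} = -2 - \left(- \frac{7}{3} + I g\right) = \frac{1}{3} - I g$)
$r{\left(Q,J \right)} = \frac{1}{3} - 2 J^{2}$ ($r{\left(Q,J \right)} = \frac{1}{3} - \left(J + J\right) \left(6 - 5\right) J = \frac{1}{3} - 2 J 1 J = \frac{1}{3} - 2 J J = \frac{1}{3} - 2 J^{2}$)
$\frac{r{\left(-144,-76 \right)}}{-26948} = \frac{\frac{1}{3} - 2 \left(-76\right)^{2}}{-26948} = \left(\frac{1}{3} - 11552\right) \left(- \frac{1}{26948}\right) = \left(- \frac{34655}{3}\right) \left(- \frac{1}{26948}\right) = \frac{34655}{80844}$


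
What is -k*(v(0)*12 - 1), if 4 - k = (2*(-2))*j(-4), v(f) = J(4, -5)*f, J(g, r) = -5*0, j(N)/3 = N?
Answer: -44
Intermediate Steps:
j(N) = 3*N
J(g, r) = 0
v(f) = 0 (v(f) = 0*f = 0)
k = -44 (k = 4 - 2*(-2)*3*(-4) = 4 - (-4)*(-12) = 4 - 1*48 = 4 - 48 = -44)
-k*(v(0)*12 - 1) = -(-44)*(0*12 - 1) = -(-44)*(0 - 1) = -(-44)*(-1) = -1*44 = -44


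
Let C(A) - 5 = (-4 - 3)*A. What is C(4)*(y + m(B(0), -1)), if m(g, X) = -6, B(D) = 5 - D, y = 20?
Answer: -322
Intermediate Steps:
C(A) = 5 - 7*A (C(A) = 5 + (-4 - 3)*A = 5 - 7*A)
C(4)*(y + m(B(0), -1)) = (5 - 7*4)*(20 - 6) = (5 - 28)*14 = -23*14 = -322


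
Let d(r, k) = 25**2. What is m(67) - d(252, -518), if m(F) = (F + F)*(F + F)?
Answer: 17331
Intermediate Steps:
d(r, k) = 625
m(F) = 4*F**2 (m(F) = (2*F)*(2*F) = 4*F**2)
m(67) - d(252, -518) = 4*67**2 - 1*625 = 4*4489 - 625 = 17956 - 625 = 17331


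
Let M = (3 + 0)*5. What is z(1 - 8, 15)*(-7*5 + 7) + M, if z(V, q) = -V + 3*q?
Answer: -1441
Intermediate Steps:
M = 15 (M = 3*5 = 15)
z(1 - 8, 15)*(-7*5 + 7) + M = (-(1 - 8) + 3*15)*(-7*5 + 7) + 15 = (-1*(-7) + 45)*(-35 + 7) + 15 = (7 + 45)*(-28) + 15 = 52*(-28) + 15 = -1456 + 15 = -1441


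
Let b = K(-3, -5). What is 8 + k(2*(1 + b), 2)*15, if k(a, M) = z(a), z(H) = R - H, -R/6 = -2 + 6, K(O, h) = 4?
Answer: -502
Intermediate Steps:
b = 4
R = -24 (R = -6*(-2 + 6) = -6*4 = -24)
z(H) = -24 - H
k(a, M) = -24 - a
8 + k(2*(1 + b), 2)*15 = 8 + (-24 - 2*(1 + 4))*15 = 8 + (-24 - 2*5)*15 = 8 + (-24 - 1*10)*15 = 8 + (-24 - 10)*15 = 8 - 34*15 = 8 - 510 = -502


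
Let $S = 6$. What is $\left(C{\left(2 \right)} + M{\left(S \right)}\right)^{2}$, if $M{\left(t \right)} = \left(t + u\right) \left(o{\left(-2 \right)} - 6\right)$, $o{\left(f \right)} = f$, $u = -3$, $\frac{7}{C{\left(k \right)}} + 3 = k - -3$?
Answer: $\frac{1681}{4} \approx 420.25$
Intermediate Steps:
$C{\left(k \right)} = \frac{7}{k}$ ($C{\left(k \right)} = \frac{7}{-3 + \left(k - -3\right)} = \frac{7}{-3 + \left(k + 3\right)} = \frac{7}{-3 + \left(3 + k\right)} = \frac{7}{k}$)
$M{\left(t \right)} = 24 - 8 t$ ($M{\left(t \right)} = \left(t - 3\right) \left(-2 - 6\right) = \left(-3 + t\right) \left(-8\right) = 24 - 8 t$)
$\left(C{\left(2 \right)} + M{\left(S \right)}\right)^{2} = \left(\frac{7}{2} + \left(24 - 48\right)\right)^{2} = \left(7 \cdot \frac{1}{2} + \left(24 - 48\right)\right)^{2} = \left(\frac{7}{2} - 24\right)^{2} = \left(- \frac{41}{2}\right)^{2} = \frac{1681}{4}$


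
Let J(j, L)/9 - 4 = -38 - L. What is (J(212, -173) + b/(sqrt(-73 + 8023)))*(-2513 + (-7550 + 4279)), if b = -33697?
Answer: -7235784 + 32483908*sqrt(318)/265 ≈ -5.0499e+6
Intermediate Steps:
J(j, L) = -306 - 9*L (J(j, L) = 36 + 9*(-38 - L) = 36 + (-342 - 9*L) = -306 - 9*L)
(J(212, -173) + b/(sqrt(-73 + 8023)))*(-2513 + (-7550 + 4279)) = ((-306 - 9*(-173)) - 33697/sqrt(-73 + 8023))*(-2513 + (-7550 + 4279)) = ((-306 + 1557) - 33697*sqrt(318)/1590)*(-2513 - 3271) = (1251 - 33697*sqrt(318)/1590)*(-5784) = -7235784 + 32483908*sqrt(318)/265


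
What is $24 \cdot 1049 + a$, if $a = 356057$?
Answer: $381233$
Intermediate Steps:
$24 \cdot 1049 + a = 24 \cdot 1049 + 356057 = 25176 + 356057 = 381233$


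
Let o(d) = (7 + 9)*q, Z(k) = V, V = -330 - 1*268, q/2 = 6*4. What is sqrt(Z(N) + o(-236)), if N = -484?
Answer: sqrt(170) ≈ 13.038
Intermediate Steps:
q = 48 (q = 2*(6*4) = 2*24 = 48)
V = -598 (V = -330 - 268 = -598)
Z(k) = -598
o(d) = 768 (o(d) = (7 + 9)*48 = 16*48 = 768)
sqrt(Z(N) + o(-236)) = sqrt(-598 + 768) = sqrt(170)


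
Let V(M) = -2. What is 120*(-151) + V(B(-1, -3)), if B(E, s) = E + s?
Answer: -18122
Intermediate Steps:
120*(-151) + V(B(-1, -3)) = 120*(-151) - 2 = -18120 - 2 = -18122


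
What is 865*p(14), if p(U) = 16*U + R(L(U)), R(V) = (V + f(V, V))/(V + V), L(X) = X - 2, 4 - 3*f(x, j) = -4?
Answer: 3497195/18 ≈ 1.9429e+5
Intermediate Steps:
f(x, j) = 8/3 (f(x, j) = 4/3 - 1/3*(-4) = 4/3 + 4/3 = 8/3)
L(X) = -2 + X
R(V) = (8/3 + V)/(2*V) (R(V) = (V + 8/3)/(V + V) = (8/3 + V)/((2*V)) = (8/3 + V)*(1/(2*V)) = (8/3 + V)/(2*V))
p(U) = 16*U + (2 + 3*U)/(6*(-2 + U)) (p(U) = 16*U + (8 + 3*(-2 + U))/(6*(-2 + U)) = 16*U + (8 + (-6 + 3*U))/(6*(-2 + U)) = 16*U + (2 + 3*U)/(6*(-2 + U)))
865*p(14) = 865*((2 - 189*14 + 96*14**2)/(6*(-2 + 14))) = 865*((1/6)*(2 - 2646 + 96*196)/12) = 865*((1/6)*(1/12)*(2 - 2646 + 18816)) = 865*((1/6)*(1/12)*16172) = 865*(4043/18) = 3497195/18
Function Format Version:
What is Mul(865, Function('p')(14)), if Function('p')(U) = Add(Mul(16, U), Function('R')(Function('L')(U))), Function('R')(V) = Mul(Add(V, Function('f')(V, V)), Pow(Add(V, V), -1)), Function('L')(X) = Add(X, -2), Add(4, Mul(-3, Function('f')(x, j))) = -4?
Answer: Rational(3497195, 18) ≈ 1.9429e+5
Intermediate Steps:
Function('f')(x, j) = Rational(8, 3) (Function('f')(x, j) = Add(Rational(4, 3), Mul(Rational(-1, 3), -4)) = Add(Rational(4, 3), Rational(4, 3)) = Rational(8, 3))
Function('L')(X) = Add(-2, X)
Function('R')(V) = Mul(Rational(1, 2), Pow(V, -1), Add(Rational(8, 3), V)) (Function('R')(V) = Mul(Add(V, Rational(8, 3)), Pow(Add(V, V), -1)) = Mul(Add(Rational(8, 3), V), Pow(Mul(2, V), -1)) = Mul(Add(Rational(8, 3), V), Mul(Rational(1, 2), Pow(V, -1))) = Mul(Rational(1, 2), Pow(V, -1), Add(Rational(8, 3), V)))
Function('p')(U) = Add(Mul(16, U), Mul(Rational(1, 6), Pow(Add(-2, U), -1), Add(2, Mul(3, U)))) (Function('p')(U) = Add(Mul(16, U), Mul(Rational(1, 6), Pow(Add(-2, U), -1), Add(8, Mul(3, Add(-2, U))))) = Add(Mul(16, U), Mul(Rational(1, 6), Pow(Add(-2, U), -1), Add(8, Add(-6, Mul(3, U))))) = Add(Mul(16, U), Mul(Rational(1, 6), Pow(Add(-2, U), -1), Add(2, Mul(3, U)))))
Mul(865, Function('p')(14)) = Mul(865, Mul(Rational(1, 6), Pow(Add(-2, 14), -1), Add(2, Mul(-189, 14), Mul(96, Pow(14, 2))))) = Mul(865, Mul(Rational(1, 6), Pow(12, -1), Add(2, -2646, Mul(96, 196)))) = Mul(865, Mul(Rational(1, 6), Rational(1, 12), Add(2, -2646, 18816))) = Mul(865, Mul(Rational(1, 6), Rational(1, 12), 16172)) = Mul(865, Rational(4043, 18)) = Rational(3497195, 18)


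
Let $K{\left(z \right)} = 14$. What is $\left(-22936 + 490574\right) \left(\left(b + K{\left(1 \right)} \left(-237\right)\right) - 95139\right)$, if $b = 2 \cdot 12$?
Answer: $-46031011254$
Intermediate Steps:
$b = 24$
$\left(-22936 + 490574\right) \left(\left(b + K{\left(1 \right)} \left(-237\right)\right) - 95139\right) = \left(-22936 + 490574\right) \left(\left(24 + 14 \left(-237\right)\right) - 95139\right) = 467638 \left(\left(24 - 3318\right) - 95139\right) = 467638 \left(-3294 - 95139\right) = 467638 \left(-98433\right) = -46031011254$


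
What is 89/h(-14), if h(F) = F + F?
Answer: -89/28 ≈ -3.1786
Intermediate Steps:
h(F) = 2*F
89/h(-14) = 89/((2*(-14))) = 89/(-28) = 89*(-1/28) = -89/28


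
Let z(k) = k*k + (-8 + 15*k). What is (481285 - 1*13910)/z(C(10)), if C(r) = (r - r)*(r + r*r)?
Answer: -467375/8 ≈ -58422.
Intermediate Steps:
C(r) = 0 (C(r) = 0*(r + r**2) = 0)
z(k) = -8 + k**2 + 15*k (z(k) = k**2 + (-8 + 15*k) = -8 + k**2 + 15*k)
(481285 - 1*13910)/z(C(10)) = (481285 - 1*13910)/(-8 + 0**2 + 15*0) = (481285 - 13910)/(-8 + 0 + 0) = 467375/(-8) = 467375*(-1/8) = -467375/8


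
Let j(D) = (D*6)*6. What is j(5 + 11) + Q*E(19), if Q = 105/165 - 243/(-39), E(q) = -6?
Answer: 76476/143 ≈ 534.80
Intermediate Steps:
Q = 982/143 (Q = 105*(1/165) - 243*(-1/39) = 7/11 + 81/13 = 982/143 ≈ 6.8671)
j(D) = 36*D (j(D) = (6*D)*6 = 36*D)
j(5 + 11) + Q*E(19) = 36*(5 + 11) + (982/143)*(-6) = 36*16 - 5892/143 = 576 - 5892/143 = 76476/143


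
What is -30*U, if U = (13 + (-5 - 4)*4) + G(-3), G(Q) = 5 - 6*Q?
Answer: 0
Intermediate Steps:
G(Q) = 5 - 6*Q
U = 0 (U = (13 + (-5 - 4)*4) + (5 - 6*(-3)) = (13 - 9*4) + (5 + 18) = (13 - 36) + 23 = -23 + 23 = 0)
-30*U = -30*0 = 0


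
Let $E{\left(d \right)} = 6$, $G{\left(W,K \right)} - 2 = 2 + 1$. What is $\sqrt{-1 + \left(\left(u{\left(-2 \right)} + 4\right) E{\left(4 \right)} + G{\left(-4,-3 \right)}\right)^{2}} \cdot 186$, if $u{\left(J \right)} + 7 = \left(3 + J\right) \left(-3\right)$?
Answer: $1488 \sqrt{15} \approx 5763.0$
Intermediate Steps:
$G{\left(W,K \right)} = 5$ ($G{\left(W,K \right)} = 2 + \left(2 + 1\right) = 2 + 3 = 5$)
$u{\left(J \right)} = -16 - 3 J$ ($u{\left(J \right)} = -7 + \left(3 + J\right) \left(-3\right) = -7 - \left(9 + 3 J\right) = -16 - 3 J$)
$\sqrt{-1 + \left(\left(u{\left(-2 \right)} + 4\right) E{\left(4 \right)} + G{\left(-4,-3 \right)}\right)^{2}} \cdot 186 = \sqrt{-1 + \left(\left(\left(-16 - -6\right) + 4\right) 6 + 5\right)^{2}} \cdot 186 = \sqrt{-1 + \left(\left(\left(-16 + 6\right) + 4\right) 6 + 5\right)^{2}} \cdot 186 = \sqrt{-1 + \left(\left(-10 + 4\right) 6 + 5\right)^{2}} \cdot 186 = \sqrt{-1 + \left(\left(-6\right) 6 + 5\right)^{2}} \cdot 186 = \sqrt{-1 + \left(-36 + 5\right)^{2}} \cdot 186 = \sqrt{-1 + \left(-31\right)^{2}} \cdot 186 = \sqrt{-1 + 961} \cdot 186 = \sqrt{960} \cdot 186 = 8 \sqrt{15} \cdot 186 = 1488 \sqrt{15}$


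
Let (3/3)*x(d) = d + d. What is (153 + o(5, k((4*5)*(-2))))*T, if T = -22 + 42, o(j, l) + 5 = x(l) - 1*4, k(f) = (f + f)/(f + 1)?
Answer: 115520/39 ≈ 2962.1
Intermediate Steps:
x(d) = 2*d (x(d) = d + d = 2*d)
k(f) = 2*f/(1 + f) (k(f) = (2*f)/(1 + f) = 2*f/(1 + f))
o(j, l) = -9 + 2*l (o(j, l) = -5 + (2*l - 1*4) = -5 + (2*l - 4) = -5 + (-4 + 2*l) = -9 + 2*l)
T = 20
(153 + o(5, k((4*5)*(-2))))*T = (153 + (-9 + 2*(2*((4*5)*(-2))/(1 + (4*5)*(-2)))))*20 = (153 + (-9 + 2*(2*(20*(-2))/(1 + 20*(-2)))))*20 = (153 + (-9 + 2*(2*(-40)/(1 - 40))))*20 = (153 + (-9 + 2*(2*(-40)/(-39))))*20 = (153 + (-9 + 2*(2*(-40)*(-1/39))))*20 = (153 + (-9 + 2*(80/39)))*20 = (153 + (-9 + 160/39))*20 = (153 - 191/39)*20 = (5776/39)*20 = 115520/39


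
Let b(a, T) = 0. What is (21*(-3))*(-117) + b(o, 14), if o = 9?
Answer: 7371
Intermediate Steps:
(21*(-3))*(-117) + b(o, 14) = (21*(-3))*(-117) + 0 = -63*(-117) + 0 = 7371 + 0 = 7371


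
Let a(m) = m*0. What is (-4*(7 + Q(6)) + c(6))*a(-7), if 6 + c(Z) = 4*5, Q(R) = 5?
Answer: 0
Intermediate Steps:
a(m) = 0
c(Z) = 14 (c(Z) = -6 + 4*5 = -6 + 20 = 14)
(-4*(7 + Q(6)) + c(6))*a(-7) = (-4*(7 + 5) + 14)*0 = (-4*12 + 14)*0 = (-48 + 14)*0 = -34*0 = 0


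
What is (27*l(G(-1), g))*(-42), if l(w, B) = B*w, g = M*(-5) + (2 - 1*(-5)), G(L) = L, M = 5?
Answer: -20412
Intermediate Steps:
g = -18 (g = 5*(-5) + (2 - 1*(-5)) = -25 + (2 + 5) = -25 + 7 = -18)
(27*l(G(-1), g))*(-42) = (27*(-18*(-1)))*(-42) = (27*18)*(-42) = 486*(-42) = -20412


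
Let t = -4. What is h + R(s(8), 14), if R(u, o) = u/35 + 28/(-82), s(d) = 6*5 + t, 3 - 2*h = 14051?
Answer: -10078864/1435 ≈ -7023.6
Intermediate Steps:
h = -7024 (h = 3/2 - ½*14051 = 3/2 - 14051/2 = -7024)
s(d) = 26 (s(d) = 6*5 - 4 = 30 - 4 = 26)
R(u, o) = -14/41 + u/35 (R(u, o) = u*(1/35) + 28*(-1/82) = u/35 - 14/41 = -14/41 + u/35)
h + R(s(8), 14) = -7024 + (-14/41 + (1/35)*26) = -7024 + (-14/41 + 26/35) = -7024 + 576/1435 = -10078864/1435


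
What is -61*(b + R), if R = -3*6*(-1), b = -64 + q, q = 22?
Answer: 1464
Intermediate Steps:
b = -42 (b = -64 + 22 = -42)
R = 18 (R = -18*(-1) = 18)
-61*(b + R) = -61*(-42 + 18) = -61*(-24) = 1464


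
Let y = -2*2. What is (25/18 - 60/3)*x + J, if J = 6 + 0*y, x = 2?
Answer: -281/9 ≈ -31.222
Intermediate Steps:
y = -4
J = 6 (J = 6 + 0*(-4) = 6 + 0 = 6)
(25/18 - 60/3)*x + J = (25/18 - 60/3)*2 + 6 = (25*(1/18) - 60*1/3)*2 + 6 = (25/18 - 20)*2 + 6 = -335/18*2 + 6 = -335/9 + 6 = -281/9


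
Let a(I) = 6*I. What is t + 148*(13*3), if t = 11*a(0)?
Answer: 5772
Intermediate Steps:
t = 0 (t = 11*(6*0) = 11*0 = 0)
t + 148*(13*3) = 0 + 148*(13*3) = 0 + 148*39 = 0 + 5772 = 5772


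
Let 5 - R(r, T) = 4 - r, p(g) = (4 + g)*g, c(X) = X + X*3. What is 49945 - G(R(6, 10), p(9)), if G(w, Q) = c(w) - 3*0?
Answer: 49917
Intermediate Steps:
c(X) = 4*X (c(X) = X + 3*X = 4*X)
p(g) = g*(4 + g)
R(r, T) = 1 + r (R(r, T) = 5 - (4 - r) = 5 + (-4 + r) = 1 + r)
G(w, Q) = 4*w (G(w, Q) = 4*w - 3*0 = 4*w + 0 = 4*w)
49945 - G(R(6, 10), p(9)) = 49945 - 4*(1 + 6) = 49945 - 4*7 = 49945 - 1*28 = 49945 - 28 = 49917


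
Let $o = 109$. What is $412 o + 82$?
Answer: $44990$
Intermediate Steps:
$412 o + 82 = 412 \cdot 109 + 82 = 44908 + 82 = 44990$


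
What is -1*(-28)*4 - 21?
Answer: 91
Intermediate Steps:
-1*(-28)*4 - 21 = 28*4 - 21 = 112 - 21 = 91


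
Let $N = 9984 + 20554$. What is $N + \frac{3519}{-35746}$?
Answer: $\frac{1091607829}{35746} \approx 30538.0$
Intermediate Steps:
$N = 30538$
$N + \frac{3519}{-35746} = 30538 + \frac{3519}{-35746} = 30538 + 3519 \left(- \frac{1}{35746}\right) = 30538 - \frac{3519}{35746} = \frac{1091607829}{35746}$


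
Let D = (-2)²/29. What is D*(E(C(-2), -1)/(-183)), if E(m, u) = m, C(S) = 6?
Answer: -8/1769 ≈ -0.0045223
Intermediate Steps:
D = 4/29 (D = 4*(1/29) = 4/29 ≈ 0.13793)
D*(E(C(-2), -1)/(-183)) = 4*(6/(-183))/29 = 4*(6*(-1/183))/29 = (4/29)*(-2/61) = -8/1769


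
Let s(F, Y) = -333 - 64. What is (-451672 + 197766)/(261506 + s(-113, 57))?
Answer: -253906/261109 ≈ -0.97241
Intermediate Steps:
s(F, Y) = -397
(-451672 + 197766)/(261506 + s(-113, 57)) = (-451672 + 197766)/(261506 - 397) = -253906/261109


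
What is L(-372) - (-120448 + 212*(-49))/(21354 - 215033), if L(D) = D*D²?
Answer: -9970371932628/193679 ≈ -5.1479e+7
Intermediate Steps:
L(D) = D³
L(-372) - (-120448 + 212*(-49))/(21354 - 215033) = (-372)³ - (-120448 + 212*(-49))/(21354 - 215033) = -51478848 - (-120448 - 10388)/(-193679) = -51478848 - (-130836)*(-1)/193679 = -51478848 - 1*130836/193679 = -51478848 - 130836/193679 = -9970371932628/193679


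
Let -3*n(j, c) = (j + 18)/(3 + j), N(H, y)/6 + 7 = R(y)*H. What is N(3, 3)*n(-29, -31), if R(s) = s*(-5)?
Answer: 44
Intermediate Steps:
R(s) = -5*s
N(H, y) = -42 - 30*H*y (N(H, y) = -42 + 6*((-5*y)*H) = -42 + 6*(-5*H*y) = -42 - 30*H*y)
n(j, c) = -(18 + j)/(3*(3 + j)) (n(j, c) = -(j + 18)/(3*(3 + j)) = -(18 + j)/(3*(3 + j)))
N(3, 3)*n(-29, -31) = (-42 - 30*3*3)*((-18 - 1*(-29))/(3*(3 - 29))) = (-42 - 270)*((⅓)*(-18 + 29)/(-26)) = -104*(-1)*11/26 = -312*(-11/78) = 44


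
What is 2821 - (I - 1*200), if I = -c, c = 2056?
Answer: 5077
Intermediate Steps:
I = -2056 (I = -1*2056 = -2056)
2821 - (I - 1*200) = 2821 - (-2056 - 1*200) = 2821 - (-2056 - 200) = 2821 - 1*(-2256) = 2821 + 2256 = 5077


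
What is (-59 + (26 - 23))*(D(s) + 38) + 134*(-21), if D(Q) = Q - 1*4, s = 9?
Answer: -5222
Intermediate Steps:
D(Q) = -4 + Q (D(Q) = Q - 4 = -4 + Q)
(-59 + (26 - 23))*(D(s) + 38) + 134*(-21) = (-59 + (26 - 23))*((-4 + 9) + 38) + 134*(-21) = (-59 + 3)*(5 + 38) - 2814 = -56*43 - 2814 = -2408 - 2814 = -5222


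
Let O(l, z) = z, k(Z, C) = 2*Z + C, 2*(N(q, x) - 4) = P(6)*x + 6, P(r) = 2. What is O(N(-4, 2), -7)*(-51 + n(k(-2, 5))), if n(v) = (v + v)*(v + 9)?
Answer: 217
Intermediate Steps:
N(q, x) = 7 + x (N(q, x) = 4 + (2*x + 6)/2 = 4 + (6 + 2*x)/2 = 4 + (3 + x) = 7 + x)
k(Z, C) = C + 2*Z
n(v) = 2*v*(9 + v) (n(v) = (2*v)*(9 + v) = 2*v*(9 + v))
O(N(-4, 2), -7)*(-51 + n(k(-2, 5))) = -7*(-51 + 2*(5 + 2*(-2))*(9 + (5 + 2*(-2)))) = -7*(-51 + 2*(5 - 4)*(9 + (5 - 4))) = -7*(-51 + 2*1*(9 + 1)) = -7*(-51 + 2*1*10) = -7*(-51 + 20) = -7*(-31) = 217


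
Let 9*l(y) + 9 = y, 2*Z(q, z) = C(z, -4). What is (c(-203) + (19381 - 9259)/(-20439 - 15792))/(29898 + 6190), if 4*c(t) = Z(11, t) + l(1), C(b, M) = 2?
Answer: -109387/15690051936 ≈ -6.9717e-6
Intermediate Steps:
Z(q, z) = 1 (Z(q, z) = (½)*2 = 1)
l(y) = -1 + y/9
c(t) = 1/36 (c(t) = (1 + (-1 + (⅑)*1))/4 = (1 + (-1 + ⅑))/4 = (1 - 8/9)/4 = (¼)*(⅑) = 1/36)
(c(-203) + (19381 - 9259)/(-20439 - 15792))/(29898 + 6190) = (1/36 + (19381 - 9259)/(-20439 - 15792))/(29898 + 6190) = (1/36 + 10122/(-36231))/36088 = (1/36 + 10122*(-1/36231))*(1/36088) = (1/36 - 3374/12077)*(1/36088) = -109387/434772*1/36088 = -109387/15690051936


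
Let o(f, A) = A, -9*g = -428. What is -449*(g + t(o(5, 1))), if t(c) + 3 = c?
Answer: -184090/9 ≈ -20454.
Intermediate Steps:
g = 428/9 (g = -⅑*(-428) = 428/9 ≈ 47.556)
t(c) = -3 + c
-449*(g + t(o(5, 1))) = -449*(428/9 + (-3 + 1)) = -449*(428/9 - 2) = -449*410/9 = -184090/9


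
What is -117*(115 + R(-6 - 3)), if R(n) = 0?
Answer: -13455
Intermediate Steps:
-117*(115 + R(-6 - 3)) = -117*(115 + 0) = -117*115 = -13455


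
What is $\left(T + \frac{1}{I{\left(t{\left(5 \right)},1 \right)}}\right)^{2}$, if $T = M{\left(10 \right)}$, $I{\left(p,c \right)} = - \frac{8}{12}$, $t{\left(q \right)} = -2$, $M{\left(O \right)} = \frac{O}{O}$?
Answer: $\frac{1}{4} \approx 0.25$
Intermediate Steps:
$M{\left(O \right)} = 1$
$I{\left(p,c \right)} = - \frac{2}{3}$ ($I{\left(p,c \right)} = \left(-8\right) \frac{1}{12} = - \frac{2}{3}$)
$T = 1$
$\left(T + \frac{1}{I{\left(t{\left(5 \right)},1 \right)}}\right)^{2} = \left(1 + \frac{1}{- \frac{2}{3}}\right)^{2} = \left(1 - \frac{3}{2}\right)^{2} = \left(- \frac{1}{2}\right)^{2} = \frac{1}{4}$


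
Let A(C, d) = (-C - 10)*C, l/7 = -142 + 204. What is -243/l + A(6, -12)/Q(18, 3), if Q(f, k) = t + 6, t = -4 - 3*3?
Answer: 5709/434 ≈ 13.154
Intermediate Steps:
t = -13 (t = -4 - 9 = -13)
Q(f, k) = -7 (Q(f, k) = -13 + 6 = -7)
l = 434 (l = 7*(-142 + 204) = 7*62 = 434)
A(C, d) = C*(-10 - C) (A(C, d) = (-10 - C)*C = C*(-10 - C))
-243/l + A(6, -12)/Q(18, 3) = -243/434 - 1*6*(10 + 6)/(-7) = -243*1/434 - 1*6*16*(-⅐) = -243/434 - 96*(-⅐) = -243/434 + 96/7 = 5709/434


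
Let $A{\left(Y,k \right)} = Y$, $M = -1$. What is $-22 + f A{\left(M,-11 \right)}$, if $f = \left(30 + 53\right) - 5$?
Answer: $-100$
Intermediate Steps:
$f = 78$ ($f = 83 - 5 = 78$)
$-22 + f A{\left(M,-11 \right)} = -22 + 78 \left(-1\right) = -22 - 78 = -100$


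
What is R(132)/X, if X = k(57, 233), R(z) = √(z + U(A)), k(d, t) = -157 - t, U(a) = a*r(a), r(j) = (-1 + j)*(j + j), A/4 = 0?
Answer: -√33/195 ≈ -0.029459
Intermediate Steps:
A = 0 (A = 4*0 = 0)
r(j) = 2*j*(-1 + j) (r(j) = (-1 + j)*(2*j) = 2*j*(-1 + j))
U(a) = 2*a²*(-1 + a) (U(a) = a*(2*a*(-1 + a)) = 2*a²*(-1 + a))
R(z) = √z (R(z) = √(z + 2*0²*(-1 + 0)) = √(z + 2*0*(-1)) = √(z + 0) = √z)
X = -390 (X = -157 - 1*233 = -157 - 233 = -390)
R(132)/X = √132/(-390) = (2*√33)*(-1/390) = -√33/195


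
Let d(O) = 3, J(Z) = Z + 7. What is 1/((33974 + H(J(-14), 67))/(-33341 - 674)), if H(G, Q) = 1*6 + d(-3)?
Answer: -34015/33983 ≈ -1.0009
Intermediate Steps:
J(Z) = 7 + Z
H(G, Q) = 9 (H(G, Q) = 1*6 + 3 = 6 + 3 = 9)
1/((33974 + H(J(-14), 67))/(-33341 - 674)) = 1/((33974 + 9)/(-33341 - 674)) = 1/(33983/(-34015)) = 1/(33983*(-1/34015)) = 1/(-33983/34015) = -34015/33983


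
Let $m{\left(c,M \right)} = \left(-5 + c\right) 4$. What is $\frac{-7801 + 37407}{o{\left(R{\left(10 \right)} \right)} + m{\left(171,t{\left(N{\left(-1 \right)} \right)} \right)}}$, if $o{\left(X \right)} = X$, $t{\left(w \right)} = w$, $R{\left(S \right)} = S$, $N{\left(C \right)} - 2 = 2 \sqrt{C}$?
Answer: $\frac{14803}{337} \approx 43.926$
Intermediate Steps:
$N{\left(C \right)} = 2 + 2 \sqrt{C}$
$m{\left(c,M \right)} = -20 + 4 c$
$\frac{-7801 + 37407}{o{\left(R{\left(10 \right)} \right)} + m{\left(171,t{\left(N{\left(-1 \right)} \right)} \right)}} = \frac{-7801 + 37407}{10 + \left(-20 + 4 \cdot 171\right)} = \frac{29606}{10 + \left(-20 + 684\right)} = \frac{29606}{10 + 664} = \frac{29606}{674} = 29606 \cdot \frac{1}{674} = \frac{14803}{337}$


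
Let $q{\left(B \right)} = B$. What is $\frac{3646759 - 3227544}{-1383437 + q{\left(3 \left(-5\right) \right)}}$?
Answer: $- \frac{419215}{1383452} \approx -0.30302$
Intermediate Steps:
$\frac{3646759 - 3227544}{-1383437 + q{\left(3 \left(-5\right) \right)}} = \frac{3646759 - 3227544}{-1383437 + 3 \left(-5\right)} = \frac{419215}{-1383437 - 15} = \frac{419215}{-1383452} = 419215 \left(- \frac{1}{1383452}\right) = - \frac{419215}{1383452}$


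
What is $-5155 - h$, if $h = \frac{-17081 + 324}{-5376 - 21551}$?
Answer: $- \frac{138825442}{26927} \approx -5155.6$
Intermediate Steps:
$h = \frac{16757}{26927}$ ($h = - \frac{16757}{-26927} = \left(-16757\right) \left(- \frac{1}{26927}\right) = \frac{16757}{26927} \approx 0.62231$)
$-5155 - h = -5155 - \frac{16757}{26927} = - \frac{138825442}{26927}$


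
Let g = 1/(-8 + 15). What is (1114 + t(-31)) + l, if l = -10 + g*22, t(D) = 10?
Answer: 7820/7 ≈ 1117.1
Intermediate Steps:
g = 1/7 ≈ 0.14286
l = -48/7 (l = -10 + (1/7)*22 = -10 + 22/7 = -48/7 ≈ -6.8571)
(1114 + t(-31)) + l = (1114 + 10) - 48/7 = 1124 - 48/7 = 7820/7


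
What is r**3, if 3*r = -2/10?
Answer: -1/3375 ≈ -0.00029630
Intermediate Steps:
r = -1/15 (r = (-2/10)/3 = (-2*1/10)/3 = (1/3)*(-1/5) = -1/15 ≈ -0.066667)
r**3 = (-1/15)**3 = -1/3375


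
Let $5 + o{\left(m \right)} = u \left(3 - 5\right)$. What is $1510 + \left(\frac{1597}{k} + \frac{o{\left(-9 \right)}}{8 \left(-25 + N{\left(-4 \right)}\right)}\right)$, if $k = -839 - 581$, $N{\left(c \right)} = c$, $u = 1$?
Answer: $\frac{124273459}{82360} \approx 1508.9$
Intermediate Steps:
$o{\left(m \right)} = -7$ ($o{\left(m \right)} = -5 + 1 \left(3 - 5\right) = -5 + 1 \left(-2\right) = -5 - 2 = -7$)
$k = -1420$
$1510 + \left(\frac{1597}{k} + \frac{o{\left(-9 \right)}}{8 \left(-25 + N{\left(-4 \right)}\right)}\right) = 1510 - \left(\frac{1597}{1420} + 7 \frac{1}{8 \left(-25 - 4\right)}\right) = 1510 - \left(\frac{1597}{1420} + \frac{7}{8 \left(-29\right)}\right) = 1510 - \left(\frac{1597}{1420} + \frac{7}{-232}\right) = 1510 - \frac{90141}{82360} = \frac{124273459}{82360}$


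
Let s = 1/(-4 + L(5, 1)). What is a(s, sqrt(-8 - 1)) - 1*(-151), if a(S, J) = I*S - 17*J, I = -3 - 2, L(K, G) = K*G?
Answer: 146 - 51*I ≈ 146.0 - 51.0*I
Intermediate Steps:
L(K, G) = G*K
s = 1 (s = 1/(-4 + 1*5) = 1/(-4 + 5) = 1/1 = 1)
I = -5
a(S, J) = -17*J - 5*S (a(S, J) = -5*S - 17*J = -17*J - 5*S)
a(s, sqrt(-8 - 1)) - 1*(-151) = (-17*sqrt(-8 - 1) - 5*1) - 1*(-151) = (-51*I - 5) + 151 = (-5 - 51*I) + 151 = 146 - 51*I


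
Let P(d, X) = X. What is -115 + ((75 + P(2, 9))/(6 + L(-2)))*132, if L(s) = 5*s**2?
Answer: 4049/13 ≈ 311.46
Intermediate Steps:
-115 + ((75 + P(2, 9))/(6 + L(-2)))*132 = -115 + ((75 + 9)/(6 + 5*(-2)**2))*132 = -115 + (84/(6 + 5*4))*132 = -115 + (84/(6 + 20))*132 = -115 + (84/26)*132 = -115 + (84*(1/26))*132 = -115 + (42/13)*132 = -115 + 5544/13 = 4049/13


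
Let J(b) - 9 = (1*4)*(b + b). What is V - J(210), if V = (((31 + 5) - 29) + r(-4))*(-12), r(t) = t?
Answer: -1725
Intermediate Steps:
J(b) = 9 + 8*b (J(b) = 9 + (1*4)*(b + b) = 9 + 4*(2*b) = 9 + 8*b)
V = -36 (V = (((31 + 5) - 29) - 4)*(-12) = ((36 - 29) - 4)*(-12) = (7 - 4)*(-12) = 3*(-12) = -36)
V - J(210) = -36 - (9 + 8*210) = -36 - (9 + 1680) = -36 - 1*1689 = -36 - 1689 = -1725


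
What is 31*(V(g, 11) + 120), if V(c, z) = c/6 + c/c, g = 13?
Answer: 22909/6 ≈ 3818.2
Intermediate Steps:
V(c, z) = 1 + c/6 (V(c, z) = c*(⅙) + 1 = c/6 + 1 = 1 + c/6)
31*(V(g, 11) + 120) = 31*((1 + (⅙)*13) + 120) = 31*((1 + 13/6) + 120) = 31*(19/6 + 120) = 31*(739/6) = 22909/6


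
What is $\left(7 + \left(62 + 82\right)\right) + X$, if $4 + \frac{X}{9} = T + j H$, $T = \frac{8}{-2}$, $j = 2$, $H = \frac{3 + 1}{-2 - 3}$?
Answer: $\frac{323}{5} \approx 64.6$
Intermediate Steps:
$H = - \frac{4}{5}$ ($H = \frac{4}{-5} = 4 \left(- \frac{1}{5}\right) = - \frac{4}{5} \approx -0.8$)
$T = -4$ ($T = 8 \left(- \frac{1}{2}\right) = -4$)
$X = - \frac{432}{5}$ ($X = -36 + 9 \left(-4 + 2 \left(- \frac{4}{5}\right)\right) = -36 + 9 \left(-4 - \frac{8}{5}\right) = -36 + 9 \left(- \frac{28}{5}\right) = -36 - \frac{252}{5} = - \frac{432}{5} \approx -86.4$)
$\left(7 + \left(62 + 82\right)\right) + X = \left(7 + \left(62 + 82\right)\right) - \frac{432}{5} = \left(7 + 144\right) - \frac{432}{5} = 151 - \frac{432}{5} = \frac{323}{5}$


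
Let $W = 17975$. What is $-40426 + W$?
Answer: $-22451$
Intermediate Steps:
$-40426 + W = -40426 + 17975 = -22451$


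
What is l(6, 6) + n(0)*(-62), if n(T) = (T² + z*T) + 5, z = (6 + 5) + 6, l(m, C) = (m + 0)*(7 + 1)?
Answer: -262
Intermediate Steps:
l(m, C) = 8*m (l(m, C) = m*8 = 8*m)
z = 17 (z = 11 + 6 = 17)
n(T) = 5 + T² + 17*T (n(T) = (T² + 17*T) + 5 = 5 + T² + 17*T)
l(6, 6) + n(0)*(-62) = 8*6 + (5 + 0² + 17*0)*(-62) = 48 + (5 + 0 + 0)*(-62) = 48 + 5*(-62) = 48 - 310 = -262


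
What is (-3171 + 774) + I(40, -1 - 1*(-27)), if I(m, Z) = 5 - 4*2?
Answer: -2400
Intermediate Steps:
I(m, Z) = -3 (I(m, Z) = 5 - 8 = -3)
(-3171 + 774) + I(40, -1 - 1*(-27)) = (-3171 + 774) - 3 = -2397 - 3 = -2400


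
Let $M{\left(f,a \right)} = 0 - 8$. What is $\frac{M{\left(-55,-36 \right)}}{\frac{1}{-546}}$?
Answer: $4368$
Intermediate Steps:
$M{\left(f,a \right)} = -8$ ($M{\left(f,a \right)} = 0 - 8 = -8$)
$\frac{M{\left(-55,-36 \right)}}{\frac{1}{-546}} = - \frac{8}{\frac{1}{-546}} = - \frac{8}{- \frac{1}{546}} = \left(-8\right) \left(-546\right) = 4368$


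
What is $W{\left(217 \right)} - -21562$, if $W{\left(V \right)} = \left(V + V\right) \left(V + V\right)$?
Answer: $209918$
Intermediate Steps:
$W{\left(V \right)} = 4 V^{2}$ ($W{\left(V \right)} = 2 V 2 V = 4 V^{2}$)
$W{\left(217 \right)} - -21562 = 4 \cdot 217^{2} - -21562 = 4 \cdot 47089 + 21562 = 188356 + 21562 = 209918$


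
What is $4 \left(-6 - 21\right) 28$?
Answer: $-3024$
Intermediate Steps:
$4 \left(-6 - 21\right) 28 = 4 \left(-27\right) 28 = \left(-108\right) 28 = -3024$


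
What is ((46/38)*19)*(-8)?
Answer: -184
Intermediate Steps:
((46/38)*19)*(-8) = ((46*(1/38))*19)*(-8) = ((23/19)*19)*(-8) = 23*(-8) = -184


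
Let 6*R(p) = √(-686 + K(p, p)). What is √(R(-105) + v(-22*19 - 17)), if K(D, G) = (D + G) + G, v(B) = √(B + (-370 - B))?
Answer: √6*√I*√(√1001 + 6*√370)/6 ≈ 3.5006 + 3.5006*I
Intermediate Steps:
v(B) = I*√370 (v(B) = √(-370) = I*√370)
K(D, G) = D + 2*G
R(p) = √(-686 + 3*p)/6 (R(p) = √(-686 + (p + 2*p))/6 = √(-686 + 3*p)/6)
√(R(-105) + v(-22*19 - 17)) = √(√(-686 + 3*(-105))/6 + I*√370) = √(√(-686 - 315)/6 + I*√370) = √(√(-1001)/6 + I*√370) = √((I*√1001)/6 + I*√370) = √(I*√1001/6 + I*√370) = √(I*√370 + I*√1001/6)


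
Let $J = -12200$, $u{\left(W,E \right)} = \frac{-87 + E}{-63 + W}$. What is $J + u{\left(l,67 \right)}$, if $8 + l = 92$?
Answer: $- \frac{256220}{21} \approx -12201.0$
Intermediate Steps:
$l = 84$ ($l = -8 + 92 = 84$)
$u{\left(W,E \right)} = \frac{-87 + E}{-63 + W}$
$J + u{\left(l,67 \right)} = -12200 + \frac{-87 + 67}{-63 + 84} = -12200 + \frac{1}{21} \left(-20\right) = -12200 - \frac{20}{21} = - \frac{256220}{21}$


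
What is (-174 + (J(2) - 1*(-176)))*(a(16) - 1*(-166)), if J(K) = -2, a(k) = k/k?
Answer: 0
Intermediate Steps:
a(k) = 1
(-174 + (J(2) - 1*(-176)))*(a(16) - 1*(-166)) = (-174 + (-2 - 1*(-176)))*(1 - 1*(-166)) = (-174 + (-2 + 176))*(1 + 166) = (-174 + 174)*167 = 0*167 = 0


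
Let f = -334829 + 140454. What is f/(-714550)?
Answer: 7775/28582 ≈ 0.27202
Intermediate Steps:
f = -194375
f/(-714550) = -194375/(-714550) = -194375*(-1/714550) = 7775/28582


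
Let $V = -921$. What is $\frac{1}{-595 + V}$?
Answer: $- \frac{1}{1516} \approx -0.00065963$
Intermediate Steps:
$\frac{1}{-595 + V} = \frac{1}{-595 - 921} = \frac{1}{-1516} = - \frac{1}{1516}$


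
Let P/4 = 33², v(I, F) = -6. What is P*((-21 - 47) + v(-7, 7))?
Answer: -322344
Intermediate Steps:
P = 4356 (P = 4*33² = 4*1089 = 4356)
P*((-21 - 47) + v(-7, 7)) = 4356*((-21 - 47) - 6) = 4356*(-68 - 6) = 4356*(-74) = -322344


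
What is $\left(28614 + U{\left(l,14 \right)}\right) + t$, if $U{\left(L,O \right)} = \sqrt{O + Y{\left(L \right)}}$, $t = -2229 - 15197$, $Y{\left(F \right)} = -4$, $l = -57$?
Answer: $11188 + \sqrt{10} \approx 11191.0$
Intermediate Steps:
$t = -17426$ ($t = -2229 - 15197 = -17426$)
$U{\left(L,O \right)} = \sqrt{-4 + O}$ ($U{\left(L,O \right)} = \sqrt{O - 4} = \sqrt{-4 + O}$)
$\left(28614 + U{\left(l,14 \right)}\right) + t = \left(28614 + \sqrt{-4 + 14}\right) - 17426 = \left(28614 + \sqrt{10}\right) - 17426 = 11188 + \sqrt{10}$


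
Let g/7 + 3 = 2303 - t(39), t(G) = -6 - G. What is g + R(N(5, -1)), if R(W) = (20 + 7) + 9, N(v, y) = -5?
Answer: 16451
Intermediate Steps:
R(W) = 36 (R(W) = 27 + 9 = 36)
g = 16415 (g = -21 + 7*(2303 - (-6 - 1*39)) = -21 + 7*(2303 - (-6 - 39)) = -21 + 7*(2303 - 1*(-45)) = -21 + 7*(2303 + 45) = -21 + 7*2348 = -21 + 16436 = 16415)
g + R(N(5, -1)) = 16415 + 36 = 16451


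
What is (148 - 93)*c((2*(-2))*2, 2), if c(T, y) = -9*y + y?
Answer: -880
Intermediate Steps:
c(T, y) = -8*y
(148 - 93)*c((2*(-2))*2, 2) = (148 - 93)*(-8*2) = 55*(-16) = -880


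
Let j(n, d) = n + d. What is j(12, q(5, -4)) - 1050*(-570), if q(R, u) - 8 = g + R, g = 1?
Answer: 598526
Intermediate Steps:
q(R, u) = 9 + R (q(R, u) = 8 + (1 + R) = 9 + R)
j(n, d) = d + n
j(12, q(5, -4)) - 1050*(-570) = ((9 + 5) + 12) - 1050*(-570) = (14 + 12) + 598500 = 26 + 598500 = 598526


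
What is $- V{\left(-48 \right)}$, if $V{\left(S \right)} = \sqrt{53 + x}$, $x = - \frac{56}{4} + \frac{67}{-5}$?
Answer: $- \frac{8 \sqrt{10}}{5} \approx -5.0596$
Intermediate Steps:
$x = - \frac{137}{5}$ ($x = \left(-56\right) \frac{1}{4} + 67 \left(- \frac{1}{5}\right) = -14 - \frac{67}{5} = - \frac{137}{5} \approx -27.4$)
$V{\left(S \right)} = \frac{8 \sqrt{10}}{5}$ ($V{\left(S \right)} = \sqrt{53 - \frac{137}{5}} = \sqrt{\frac{128}{5}} = \frac{8 \sqrt{10}}{5}$)
$- V{\left(-48 \right)} = - \frac{8 \sqrt{10}}{5}$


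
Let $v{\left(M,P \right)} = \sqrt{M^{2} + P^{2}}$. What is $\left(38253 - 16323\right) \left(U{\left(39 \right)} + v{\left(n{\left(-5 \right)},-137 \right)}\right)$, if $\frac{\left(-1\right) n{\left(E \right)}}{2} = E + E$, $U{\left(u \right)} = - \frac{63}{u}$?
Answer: $- \frac{460530}{13} + 21930 \sqrt{19169} \approx 3.0008 \cdot 10^{6}$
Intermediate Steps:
$n{\left(E \right)} = - 4 E$ ($n{\left(E \right)} = - 2 \left(E + E\right) = - 2 \cdot 2 E = - 4 E$)
$\left(38253 - 16323\right) \left(U{\left(39 \right)} + v{\left(n{\left(-5 \right)},-137 \right)}\right) = \left(38253 - 16323\right) \left(- \frac{63}{39} + \sqrt{\left(\left(-4\right) \left(-5\right)\right)^{2} + \left(-137\right)^{2}}\right) = 21930 \left(\left(-63\right) \frac{1}{39} + \sqrt{20^{2} + 18769}\right) = 21930 \left(- \frac{21}{13} + \sqrt{400 + 18769}\right) = 21930 \left(- \frac{21}{13} + \sqrt{19169}\right) = - \frac{460530}{13} + 21930 \sqrt{19169}$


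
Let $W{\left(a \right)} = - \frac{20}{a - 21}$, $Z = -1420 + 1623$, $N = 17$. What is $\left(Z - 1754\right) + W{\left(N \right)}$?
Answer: $-1546$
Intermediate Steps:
$Z = 203$
$W{\left(a \right)} = - \frac{20}{-21 + a}$ ($W{\left(a \right)} = - \frac{20}{a - 21} = - \frac{20}{-21 + a}$)
$\left(Z - 1754\right) + W{\left(N \right)} = \left(203 - 1754\right) - \frac{20}{-21 + 17} = -1551 - \frac{20}{-4} = -1551 - -5 = -1551 + 5 = -1546$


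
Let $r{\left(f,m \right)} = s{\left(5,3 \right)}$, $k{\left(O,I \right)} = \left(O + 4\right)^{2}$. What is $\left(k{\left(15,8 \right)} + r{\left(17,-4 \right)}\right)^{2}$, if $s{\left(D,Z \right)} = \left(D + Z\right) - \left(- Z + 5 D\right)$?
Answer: $120409$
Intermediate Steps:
$k{\left(O,I \right)} = \left(4 + O\right)^{2}$
$s{\left(D,Z \right)} = - 4 D + 2 Z$ ($s{\left(D,Z \right)} = \left(D + Z\right) - \left(- Z + 5 D\right) = - 4 D + 2 Z$)
$r{\left(f,m \right)} = -14$ ($r{\left(f,m \right)} = \left(-4\right) 5 + 2 \cdot 3 = -20 + 6 = -14$)
$\left(k{\left(15,8 \right)} + r{\left(17,-4 \right)}\right)^{2} = \left(\left(4 + 15\right)^{2} - 14\right)^{2} = \left(19^{2} - 14\right)^{2} = \left(361 - 14\right)^{2} = 347^{2} = 120409$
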